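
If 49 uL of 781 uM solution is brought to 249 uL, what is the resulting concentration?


C2 = C1 * V1 / V2
C2 = 781 * 49 / 249
C2 = 153.6908 uM

153.6908 uM


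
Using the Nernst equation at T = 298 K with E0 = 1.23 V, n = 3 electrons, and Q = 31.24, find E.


E = E0 - (RT/nF) * ln(Q)
E = 1.23 - (8.314 * 298 / (3 * 96485)) * ln(31.24)
E = 1.2005 V

1.2005 V


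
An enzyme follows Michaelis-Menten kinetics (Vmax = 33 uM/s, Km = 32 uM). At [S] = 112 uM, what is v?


v = Vmax * [S] / (Km + [S])
v = 33 * 112 / (32 + 112)
v = 25.6667 uM/s

25.6667 uM/s


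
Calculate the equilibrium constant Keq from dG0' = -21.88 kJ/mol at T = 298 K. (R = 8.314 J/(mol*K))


Keq = exp(-dG0 * 1000 / (R * T))
Keq = exp(-(-21.88) * 1000 / (8.314 * 298))
Keq = 6844.678

6844.678


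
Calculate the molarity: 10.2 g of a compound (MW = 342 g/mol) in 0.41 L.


C = (mass / MW) / volume
C = (10.2 / 342) / 0.41
C = 0.0727 M

0.0727 M


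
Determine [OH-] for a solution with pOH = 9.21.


[OH-] = 10^(-pOH)
[OH-] = 10^(-9.21)
[OH-] = 6.166e-10 M

6.166e-10 M


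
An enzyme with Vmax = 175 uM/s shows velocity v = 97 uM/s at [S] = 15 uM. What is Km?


Km = [S] * (Vmax - v) / v
Km = 15 * (175 - 97) / 97
Km = 12.0619 uM

12.0619 uM


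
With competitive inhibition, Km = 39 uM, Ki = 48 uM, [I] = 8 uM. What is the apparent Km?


Km_app = Km * (1 + [I]/Ki)
Km_app = 39 * (1 + 8/48)
Km_app = 45.5 uM

45.5 uM


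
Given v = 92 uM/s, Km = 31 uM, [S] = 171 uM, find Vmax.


Vmax = v * (Km + [S]) / [S]
Vmax = 92 * (31 + 171) / 171
Vmax = 108.6784 uM/s

108.6784 uM/s


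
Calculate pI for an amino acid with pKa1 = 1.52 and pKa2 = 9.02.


pI = (pKa1 + pKa2) / 2
pI = (1.52 + 9.02) / 2
pI = 5.27

5.27


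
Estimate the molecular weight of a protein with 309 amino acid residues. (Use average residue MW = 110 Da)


MW = n_residues * 110 Da
MW = 309 * 110
MW = 33990 Da

33990 Da


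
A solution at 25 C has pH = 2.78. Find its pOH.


pOH = 14 - pH
pOH = 14 - 2.78
pOH = 11.22

11.22


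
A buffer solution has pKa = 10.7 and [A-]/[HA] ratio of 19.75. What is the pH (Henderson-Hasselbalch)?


pH = pKa + log10([A-]/[HA])
pH = 10.7 + log10(19.75)
pH = 11.9956

11.9956


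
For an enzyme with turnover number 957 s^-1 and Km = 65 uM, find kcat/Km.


Catalytic efficiency = kcat / Km
= 957 / 65
= 14.7231 uM^-1*s^-1

14.7231 uM^-1*s^-1


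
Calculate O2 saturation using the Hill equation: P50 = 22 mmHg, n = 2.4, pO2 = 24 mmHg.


Y = pO2^n / (P50^n + pO2^n)
Y = 24^2.4 / (22^2.4 + 24^2.4)
Y = 55.2%

55.2%


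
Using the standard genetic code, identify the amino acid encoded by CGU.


Standard genetic code lookup.
Codon CGU -> Arg

Arg


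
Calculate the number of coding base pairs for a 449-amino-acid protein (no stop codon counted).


Each amino acid = 1 codon = 3 bp
bp = 449 * 3 = 1347 bp

1347 bp


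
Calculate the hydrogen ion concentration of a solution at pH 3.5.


[H+] = 10^(-pH)
[H+] = 10^(-3.5)
[H+] = 3.162e-04 M

3.162e-04 M


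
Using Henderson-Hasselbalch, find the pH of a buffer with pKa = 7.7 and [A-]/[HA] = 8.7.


pH = pKa + log10([A-]/[HA])
pH = 7.7 + log10(8.7)
pH = 8.6395

8.6395


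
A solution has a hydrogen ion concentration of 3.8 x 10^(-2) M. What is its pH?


pH = -log10([H+])
pH = -log10(3.8 x 10^(-2))
pH = 1.4202

1.4202


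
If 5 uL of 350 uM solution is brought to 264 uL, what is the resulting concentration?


C2 = C1 * V1 / V2
C2 = 350 * 5 / 264
C2 = 6.6288 uM

6.6288 uM


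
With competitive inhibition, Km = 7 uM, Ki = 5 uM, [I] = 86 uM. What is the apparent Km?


Km_app = Km * (1 + [I]/Ki)
Km_app = 7 * (1 + 86/5)
Km_app = 127.4 uM

127.4 uM


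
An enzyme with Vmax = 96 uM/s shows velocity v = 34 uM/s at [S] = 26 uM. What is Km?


Km = [S] * (Vmax - v) / v
Km = 26 * (96 - 34) / 34
Km = 47.4118 uM

47.4118 uM


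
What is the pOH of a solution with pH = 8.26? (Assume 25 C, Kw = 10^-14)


pOH = 14 - pH
pOH = 14 - 8.26
pOH = 5.74

5.74


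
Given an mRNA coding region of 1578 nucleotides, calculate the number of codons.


codons = nucleotides / 3
codons = 1578 / 3 = 526

526


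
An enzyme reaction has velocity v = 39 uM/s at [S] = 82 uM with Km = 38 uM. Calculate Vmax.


Vmax = v * (Km + [S]) / [S]
Vmax = 39 * (38 + 82) / 82
Vmax = 57.0732 uM/s

57.0732 uM/s


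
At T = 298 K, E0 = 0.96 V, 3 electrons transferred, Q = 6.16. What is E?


E = E0 - (RT/nF) * ln(Q)
E = 0.96 - (8.314 * 298 / (3 * 96485)) * ln(6.16)
E = 0.9444 V

0.9444 V


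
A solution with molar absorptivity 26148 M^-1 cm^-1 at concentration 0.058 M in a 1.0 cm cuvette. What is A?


A = epsilon * c * l
A = 26148 * 0.058 * 1.0
A = 1516.584

1516.584


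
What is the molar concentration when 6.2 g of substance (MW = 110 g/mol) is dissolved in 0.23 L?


C = (mass / MW) / volume
C = (6.2 / 110) / 0.23
C = 0.2451 M

0.2451 M


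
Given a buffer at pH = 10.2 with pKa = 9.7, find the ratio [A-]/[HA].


[A-]/[HA] = 10^(pH - pKa)
= 10^(10.2 - 9.7)
= 3.1623

3.1623


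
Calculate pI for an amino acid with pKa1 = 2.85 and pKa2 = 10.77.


pI = (pKa1 + pKa2) / 2
pI = (2.85 + 10.77) / 2
pI = 6.81

6.81


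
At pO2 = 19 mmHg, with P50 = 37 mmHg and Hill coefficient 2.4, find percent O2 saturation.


Y = pO2^n / (P50^n + pO2^n)
Y = 19^2.4 / (37^2.4 + 19^2.4)
Y = 16.8%

16.8%


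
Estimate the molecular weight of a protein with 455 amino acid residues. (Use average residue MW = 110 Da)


MW = n_residues * 110 Da
MW = 455 * 110
MW = 50050 Da

50050 Da


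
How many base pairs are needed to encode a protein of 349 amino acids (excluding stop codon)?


Each amino acid = 1 codon = 3 bp
bp = 349 * 3 = 1047 bp

1047 bp


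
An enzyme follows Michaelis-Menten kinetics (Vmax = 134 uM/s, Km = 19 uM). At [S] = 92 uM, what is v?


v = Vmax * [S] / (Km + [S])
v = 134 * 92 / (19 + 92)
v = 111.0631 uM/s

111.0631 uM/s


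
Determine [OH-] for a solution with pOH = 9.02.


[OH-] = 10^(-pOH)
[OH-] = 10^(-9.02)
[OH-] = 9.550e-10 M

9.550e-10 M


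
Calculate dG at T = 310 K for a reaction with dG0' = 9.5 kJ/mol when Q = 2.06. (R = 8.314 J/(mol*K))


dG = dG0' + RT * ln(Q) / 1000
dG = 9.5 + 8.314 * 310 * ln(2.06) / 1000
dG = 11.3627 kJ/mol

11.3627 kJ/mol


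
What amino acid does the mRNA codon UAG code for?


Standard genetic code lookup.
Codon UAG -> Stop

Stop


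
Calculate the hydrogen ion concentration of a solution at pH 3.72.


[H+] = 10^(-pH)
[H+] = 10^(-3.72)
[H+] = 1.905e-04 M

1.905e-04 M


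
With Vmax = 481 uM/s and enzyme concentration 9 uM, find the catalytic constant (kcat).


kcat = Vmax / [E]t
kcat = 481 / 9
kcat = 53.4444 s^-1

53.4444 s^-1


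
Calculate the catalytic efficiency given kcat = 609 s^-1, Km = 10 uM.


Catalytic efficiency = kcat / Km
= 609 / 10
= 60.9 uM^-1*s^-1

60.9 uM^-1*s^-1


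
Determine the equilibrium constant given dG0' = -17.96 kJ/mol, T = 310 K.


Keq = exp(-dG0 * 1000 / (R * T))
Keq = exp(-(-17.96) * 1000 / (8.314 * 310))
Keq = 1062.5477

1062.5477


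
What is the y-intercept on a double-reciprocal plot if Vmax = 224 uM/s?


y-intercept = 1/Vmax
= 1/224
= 0.0045 s/uM

0.0045 s/uM


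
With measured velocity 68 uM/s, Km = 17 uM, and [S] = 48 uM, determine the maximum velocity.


Vmax = v * (Km + [S]) / [S]
Vmax = 68 * (17 + 48) / 48
Vmax = 92.0833 uM/s

92.0833 uM/s


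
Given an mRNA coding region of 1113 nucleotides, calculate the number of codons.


codons = nucleotides / 3
codons = 1113 / 3 = 371

371


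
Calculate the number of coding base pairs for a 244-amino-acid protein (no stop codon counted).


Each amino acid = 1 codon = 3 bp
bp = 244 * 3 = 732 bp

732 bp


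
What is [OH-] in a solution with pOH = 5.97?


[OH-] = 10^(-pOH)
[OH-] = 10^(-5.97)
[OH-] = 1.072e-06 M

1.072e-06 M


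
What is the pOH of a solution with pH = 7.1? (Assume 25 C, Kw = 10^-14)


pOH = 14 - pH
pOH = 14 - 7.1
pOH = 6.9

6.9


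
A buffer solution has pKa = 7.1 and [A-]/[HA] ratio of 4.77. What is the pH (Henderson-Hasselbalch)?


pH = pKa + log10([A-]/[HA])
pH = 7.1 + log10(4.77)
pH = 7.7785

7.7785


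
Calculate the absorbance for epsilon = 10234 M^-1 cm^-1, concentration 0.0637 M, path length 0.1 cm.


A = epsilon * c * l
A = 10234 * 0.0637 * 0.1
A = 65.1906

65.1906


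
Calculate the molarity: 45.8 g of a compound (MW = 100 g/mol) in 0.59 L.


C = (mass / MW) / volume
C = (45.8 / 100) / 0.59
C = 0.7763 M

0.7763 M


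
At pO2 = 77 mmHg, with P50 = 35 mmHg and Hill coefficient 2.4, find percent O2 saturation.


Y = pO2^n / (P50^n + pO2^n)
Y = 77^2.4 / (35^2.4 + 77^2.4)
Y = 86.9%

86.9%


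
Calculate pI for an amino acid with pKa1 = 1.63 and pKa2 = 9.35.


pI = (pKa1 + pKa2) / 2
pI = (1.63 + 9.35) / 2
pI = 5.49

5.49


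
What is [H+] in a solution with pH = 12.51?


[H+] = 10^(-pH)
[H+] = 10^(-12.51)
[H+] = 3.090e-13 M

3.090e-13 M


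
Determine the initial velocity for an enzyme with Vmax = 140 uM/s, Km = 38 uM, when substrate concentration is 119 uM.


v = Vmax * [S] / (Km + [S])
v = 140 * 119 / (38 + 119)
v = 106.1146 uM/s

106.1146 uM/s


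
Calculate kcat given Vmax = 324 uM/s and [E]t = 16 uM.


kcat = Vmax / [E]t
kcat = 324 / 16
kcat = 20.25 s^-1

20.25 s^-1


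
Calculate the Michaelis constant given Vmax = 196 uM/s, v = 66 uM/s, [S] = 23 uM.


Km = [S] * (Vmax - v) / v
Km = 23 * (196 - 66) / 66
Km = 45.303 uM

45.303 uM


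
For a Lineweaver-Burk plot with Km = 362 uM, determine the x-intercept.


x-intercept = -1/Km
= -1/362
= -0.0028 1/uM

-0.0028 1/uM


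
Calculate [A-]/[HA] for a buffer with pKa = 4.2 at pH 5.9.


[A-]/[HA] = 10^(pH - pKa)
= 10^(5.9 - 4.2)
= 50.1187

50.1187


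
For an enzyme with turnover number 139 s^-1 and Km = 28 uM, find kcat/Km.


Catalytic efficiency = kcat / Km
= 139 / 28
= 4.9643 uM^-1*s^-1

4.9643 uM^-1*s^-1


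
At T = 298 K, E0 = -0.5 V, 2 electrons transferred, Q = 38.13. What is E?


E = E0 - (RT/nF) * ln(Q)
E = -0.5 - (8.314 * 298 / (2 * 96485)) * ln(38.13)
E = -0.5467 V

-0.5467 V


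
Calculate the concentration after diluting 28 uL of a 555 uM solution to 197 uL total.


C2 = C1 * V1 / V2
C2 = 555 * 28 / 197
C2 = 78.8832 uM

78.8832 uM


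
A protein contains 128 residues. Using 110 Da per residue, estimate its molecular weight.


MW = n_residues * 110 Da
MW = 128 * 110
MW = 14080 Da

14080 Da


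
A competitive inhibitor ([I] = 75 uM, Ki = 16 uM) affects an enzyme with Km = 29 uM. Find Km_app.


Km_app = Km * (1 + [I]/Ki)
Km_app = 29 * (1 + 75/16)
Km_app = 164.9375 uM

164.9375 uM


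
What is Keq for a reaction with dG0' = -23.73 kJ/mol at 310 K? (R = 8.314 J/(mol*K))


Keq = exp(-dG0 * 1000 / (R * T))
Keq = exp(-(-23.73) * 1000 / (8.314 * 310))
Keq = 9968.3174

9968.3174


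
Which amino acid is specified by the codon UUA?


Standard genetic code lookup.
Codon UUA -> Leu

Leu


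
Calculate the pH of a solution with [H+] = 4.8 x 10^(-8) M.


pH = -log10([H+])
pH = -log10(4.8 x 10^(-8))
pH = 7.3188

7.3188


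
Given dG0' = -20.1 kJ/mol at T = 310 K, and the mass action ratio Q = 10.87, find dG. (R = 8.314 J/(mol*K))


dG = dG0' + RT * ln(Q) / 1000
dG = -20.1 + 8.314 * 310 * ln(10.87) / 1000
dG = -13.9504 kJ/mol

-13.9504 kJ/mol


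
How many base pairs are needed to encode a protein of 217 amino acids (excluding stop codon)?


Each amino acid = 1 codon = 3 bp
bp = 217 * 3 = 651 bp

651 bp


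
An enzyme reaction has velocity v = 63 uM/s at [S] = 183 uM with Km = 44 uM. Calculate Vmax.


Vmax = v * (Km + [S]) / [S]
Vmax = 63 * (44 + 183) / 183
Vmax = 78.1475 uM/s

78.1475 uM/s


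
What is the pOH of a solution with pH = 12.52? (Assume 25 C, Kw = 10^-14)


pOH = 14 - pH
pOH = 14 - 12.52
pOH = 1.48

1.48


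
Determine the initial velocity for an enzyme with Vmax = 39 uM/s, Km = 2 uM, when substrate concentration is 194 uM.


v = Vmax * [S] / (Km + [S])
v = 39 * 194 / (2 + 194)
v = 38.602 uM/s

38.602 uM/s


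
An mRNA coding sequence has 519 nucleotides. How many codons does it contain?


codons = nucleotides / 3
codons = 519 / 3 = 173

173


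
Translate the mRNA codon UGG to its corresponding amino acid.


Standard genetic code lookup.
Codon UGG -> Trp

Trp


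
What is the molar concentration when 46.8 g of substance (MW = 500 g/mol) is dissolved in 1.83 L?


C = (mass / MW) / volume
C = (46.8 / 500) / 1.83
C = 0.0511 M

0.0511 M


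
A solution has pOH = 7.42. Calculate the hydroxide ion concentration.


[OH-] = 10^(-pOH)
[OH-] = 10^(-7.42)
[OH-] = 3.802e-08 M

3.802e-08 M


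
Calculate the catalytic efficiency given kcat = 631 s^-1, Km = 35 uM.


Catalytic efficiency = kcat / Km
= 631 / 35
= 18.0286 uM^-1*s^-1

18.0286 uM^-1*s^-1


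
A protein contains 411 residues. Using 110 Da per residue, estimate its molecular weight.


MW = n_residues * 110 Da
MW = 411 * 110
MW = 45210 Da

45210 Da


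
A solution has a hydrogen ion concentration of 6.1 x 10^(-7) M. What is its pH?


pH = -log10([H+])
pH = -log10(6.1 x 10^(-7))
pH = 6.2147

6.2147


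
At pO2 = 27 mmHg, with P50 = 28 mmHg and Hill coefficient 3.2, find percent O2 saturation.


Y = pO2^n / (P50^n + pO2^n)
Y = 27^3.2 / (28^3.2 + 27^3.2)
Y = 47.09%

47.09%


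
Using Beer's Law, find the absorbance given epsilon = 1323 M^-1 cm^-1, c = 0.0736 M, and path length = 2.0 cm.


A = epsilon * c * l
A = 1323 * 0.0736 * 2.0
A = 194.7456

194.7456


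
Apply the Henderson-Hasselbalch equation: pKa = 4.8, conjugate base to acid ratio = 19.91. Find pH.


pH = pKa + log10([A-]/[HA])
pH = 4.8 + log10(19.91)
pH = 6.0991

6.0991


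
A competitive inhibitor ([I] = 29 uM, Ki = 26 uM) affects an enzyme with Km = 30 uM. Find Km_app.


Km_app = Km * (1 + [I]/Ki)
Km_app = 30 * (1 + 29/26)
Km_app = 63.4615 uM

63.4615 uM


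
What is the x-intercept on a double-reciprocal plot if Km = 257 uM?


x-intercept = -1/Km
= -1/257
= -0.0039 1/uM

-0.0039 1/uM


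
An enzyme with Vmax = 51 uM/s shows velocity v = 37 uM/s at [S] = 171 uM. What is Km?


Km = [S] * (Vmax - v) / v
Km = 171 * (51 - 37) / 37
Km = 64.7027 uM

64.7027 uM


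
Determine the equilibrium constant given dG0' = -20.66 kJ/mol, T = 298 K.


Keq = exp(-dG0 * 1000 / (R * T))
Keq = exp(-(-20.66) * 1000 / (8.314 * 298))
Keq = 4183.1052

4183.1052


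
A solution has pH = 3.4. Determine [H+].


[H+] = 10^(-pH)
[H+] = 10^(-3.4)
[H+] = 3.981e-04 M

3.981e-04 M


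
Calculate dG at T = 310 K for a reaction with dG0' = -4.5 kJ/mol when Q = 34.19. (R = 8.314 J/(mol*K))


dG = dG0' + RT * ln(Q) / 1000
dG = -4.5 + 8.314 * 310 * ln(34.19) / 1000
dG = 4.603 kJ/mol

4.603 kJ/mol


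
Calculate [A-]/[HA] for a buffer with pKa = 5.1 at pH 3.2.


[A-]/[HA] = 10^(pH - pKa)
= 10^(3.2 - 5.1)
= 0.0126

0.0126


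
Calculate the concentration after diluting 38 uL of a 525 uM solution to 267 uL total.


C2 = C1 * V1 / V2
C2 = 525 * 38 / 267
C2 = 74.7191 uM

74.7191 uM


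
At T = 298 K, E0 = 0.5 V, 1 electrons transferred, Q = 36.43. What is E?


E = E0 - (RT/nF) * ln(Q)
E = 0.5 - (8.314 * 298 / (1 * 96485)) * ln(36.43)
E = 0.4077 V

0.4077 V


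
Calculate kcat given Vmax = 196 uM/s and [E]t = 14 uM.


kcat = Vmax / [E]t
kcat = 196 / 14
kcat = 14.0 s^-1

14.0 s^-1


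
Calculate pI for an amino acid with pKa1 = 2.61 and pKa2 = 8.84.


pI = (pKa1 + pKa2) / 2
pI = (2.61 + 8.84) / 2
pI = 5.725

5.725


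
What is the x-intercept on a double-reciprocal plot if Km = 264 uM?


x-intercept = -1/Km
= -1/264
= -0.0038 1/uM

-0.0038 1/uM


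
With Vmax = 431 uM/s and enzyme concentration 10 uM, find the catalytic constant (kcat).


kcat = Vmax / [E]t
kcat = 431 / 10
kcat = 43.1 s^-1

43.1 s^-1


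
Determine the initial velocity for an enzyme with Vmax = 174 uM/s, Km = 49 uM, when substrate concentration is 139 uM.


v = Vmax * [S] / (Km + [S])
v = 174 * 139 / (49 + 139)
v = 128.6489 uM/s

128.6489 uM/s


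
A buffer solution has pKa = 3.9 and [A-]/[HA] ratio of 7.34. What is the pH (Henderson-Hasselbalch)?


pH = pKa + log10([A-]/[HA])
pH = 3.9 + log10(7.34)
pH = 4.7657

4.7657


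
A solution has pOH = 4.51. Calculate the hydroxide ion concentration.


[OH-] = 10^(-pOH)
[OH-] = 10^(-4.51)
[OH-] = 3.090e-05 M

3.090e-05 M


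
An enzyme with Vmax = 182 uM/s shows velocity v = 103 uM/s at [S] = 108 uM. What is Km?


Km = [S] * (Vmax - v) / v
Km = 108 * (182 - 103) / 103
Km = 82.835 uM

82.835 uM


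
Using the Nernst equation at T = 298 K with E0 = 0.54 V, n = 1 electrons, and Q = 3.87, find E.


E = E0 - (RT/nF) * ln(Q)
E = 0.54 - (8.314 * 298 / (1 * 96485)) * ln(3.87)
E = 0.5053 V

0.5053 V


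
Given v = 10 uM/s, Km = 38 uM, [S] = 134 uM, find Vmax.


Vmax = v * (Km + [S]) / [S]
Vmax = 10 * (38 + 134) / 134
Vmax = 12.8358 uM/s

12.8358 uM/s


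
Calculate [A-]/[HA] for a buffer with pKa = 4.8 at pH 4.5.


[A-]/[HA] = 10^(pH - pKa)
= 10^(4.5 - 4.8)
= 0.5012

0.5012


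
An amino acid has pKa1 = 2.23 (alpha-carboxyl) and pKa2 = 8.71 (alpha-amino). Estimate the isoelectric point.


pI = (pKa1 + pKa2) / 2
pI = (2.23 + 8.71) / 2
pI = 5.47

5.47


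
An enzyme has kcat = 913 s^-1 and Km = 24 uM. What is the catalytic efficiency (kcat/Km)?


Catalytic efficiency = kcat / Km
= 913 / 24
= 38.0417 uM^-1*s^-1

38.0417 uM^-1*s^-1


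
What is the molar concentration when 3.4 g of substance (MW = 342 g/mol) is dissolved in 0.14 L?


C = (mass / MW) / volume
C = (3.4 / 342) / 0.14
C = 0.071 M

0.071 M


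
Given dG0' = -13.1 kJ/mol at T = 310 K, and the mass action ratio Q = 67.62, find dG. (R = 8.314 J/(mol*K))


dG = dG0' + RT * ln(Q) / 1000
dG = -13.1 + 8.314 * 310 * ln(67.62) / 1000
dG = -2.2393 kJ/mol

-2.2393 kJ/mol


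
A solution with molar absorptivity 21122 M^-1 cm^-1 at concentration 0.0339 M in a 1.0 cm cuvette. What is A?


A = epsilon * c * l
A = 21122 * 0.0339 * 1.0
A = 716.0358

716.0358


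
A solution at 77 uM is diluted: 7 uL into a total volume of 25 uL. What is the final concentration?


C2 = C1 * V1 / V2
C2 = 77 * 7 / 25
C2 = 21.56 uM

21.56 uM


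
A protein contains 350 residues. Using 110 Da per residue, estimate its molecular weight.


MW = n_residues * 110 Da
MW = 350 * 110
MW = 38500 Da

38500 Da


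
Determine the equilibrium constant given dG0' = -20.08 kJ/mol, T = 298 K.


Keq = exp(-dG0 * 1000 / (R * T))
Keq = exp(-(-20.08) * 1000 / (8.314 * 298))
Keq = 3310.0182

3310.0182


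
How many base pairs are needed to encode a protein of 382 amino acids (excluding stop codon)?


Each amino acid = 1 codon = 3 bp
bp = 382 * 3 = 1146 bp

1146 bp


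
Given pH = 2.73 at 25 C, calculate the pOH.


pOH = 14 - pH
pOH = 14 - 2.73
pOH = 11.27

11.27


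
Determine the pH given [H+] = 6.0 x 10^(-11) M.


pH = -log10([H+])
pH = -log10(6.0 x 10^(-11))
pH = 10.2218

10.2218


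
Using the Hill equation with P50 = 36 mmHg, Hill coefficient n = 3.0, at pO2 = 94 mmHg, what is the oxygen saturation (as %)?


Y = pO2^n / (P50^n + pO2^n)
Y = 94^3.0 / (36^3.0 + 94^3.0)
Y = 94.68%

94.68%


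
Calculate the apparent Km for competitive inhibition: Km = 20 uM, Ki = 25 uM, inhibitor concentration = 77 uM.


Km_app = Km * (1 + [I]/Ki)
Km_app = 20 * (1 + 77/25)
Km_app = 81.6 uM

81.6 uM


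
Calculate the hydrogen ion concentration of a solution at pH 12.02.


[H+] = 10^(-pH)
[H+] = 10^(-12.02)
[H+] = 9.550e-13 M

9.550e-13 M


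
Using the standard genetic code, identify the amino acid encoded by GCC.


Standard genetic code lookup.
Codon GCC -> Ala

Ala


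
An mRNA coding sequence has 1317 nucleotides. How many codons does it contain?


codons = nucleotides / 3
codons = 1317 / 3 = 439

439


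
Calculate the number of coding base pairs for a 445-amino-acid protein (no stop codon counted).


Each amino acid = 1 codon = 3 bp
bp = 445 * 3 = 1335 bp

1335 bp


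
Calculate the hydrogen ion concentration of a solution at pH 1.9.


[H+] = 10^(-pH)
[H+] = 10^(-1.9)
[H+] = 0.0126 M

0.0126 M


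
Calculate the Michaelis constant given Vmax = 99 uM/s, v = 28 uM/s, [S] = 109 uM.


Km = [S] * (Vmax - v) / v
Km = 109 * (99 - 28) / 28
Km = 276.3929 uM

276.3929 uM


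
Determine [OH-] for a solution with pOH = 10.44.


[OH-] = 10^(-pOH)
[OH-] = 10^(-10.44)
[OH-] = 3.631e-11 M

3.631e-11 M


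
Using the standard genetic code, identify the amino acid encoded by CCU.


Standard genetic code lookup.
Codon CCU -> Pro

Pro


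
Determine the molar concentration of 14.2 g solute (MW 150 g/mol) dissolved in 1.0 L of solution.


C = (mass / MW) / volume
C = (14.2 / 150) / 1.0
C = 0.0947 M

0.0947 M


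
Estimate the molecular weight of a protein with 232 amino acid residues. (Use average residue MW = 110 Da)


MW = n_residues * 110 Da
MW = 232 * 110
MW = 25520 Da

25520 Da


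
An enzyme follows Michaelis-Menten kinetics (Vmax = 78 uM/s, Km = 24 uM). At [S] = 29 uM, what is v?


v = Vmax * [S] / (Km + [S])
v = 78 * 29 / (24 + 29)
v = 42.6792 uM/s

42.6792 uM/s


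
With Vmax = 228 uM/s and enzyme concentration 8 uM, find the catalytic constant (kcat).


kcat = Vmax / [E]t
kcat = 228 / 8
kcat = 28.5 s^-1

28.5 s^-1


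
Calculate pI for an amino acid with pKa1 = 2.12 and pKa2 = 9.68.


pI = (pKa1 + pKa2) / 2
pI = (2.12 + 9.68) / 2
pI = 5.9

5.9


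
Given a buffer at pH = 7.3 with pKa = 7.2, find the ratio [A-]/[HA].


[A-]/[HA] = 10^(pH - pKa)
= 10^(7.3 - 7.2)
= 1.2589

1.2589


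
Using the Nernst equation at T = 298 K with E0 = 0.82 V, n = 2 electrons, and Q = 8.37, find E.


E = E0 - (RT/nF) * ln(Q)
E = 0.82 - (8.314 * 298 / (2 * 96485)) * ln(8.37)
E = 0.7927 V

0.7927 V


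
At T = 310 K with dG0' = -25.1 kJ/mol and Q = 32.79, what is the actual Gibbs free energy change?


dG = dG0' + RT * ln(Q) / 1000
dG = -25.1 + 8.314 * 310 * ln(32.79) / 1000
dG = -16.1048 kJ/mol

-16.1048 kJ/mol


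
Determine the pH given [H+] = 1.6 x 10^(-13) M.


pH = -log10([H+])
pH = -log10(1.6 x 10^(-13))
pH = 12.7959

12.7959


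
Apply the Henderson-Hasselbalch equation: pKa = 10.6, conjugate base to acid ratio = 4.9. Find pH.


pH = pKa + log10([A-]/[HA])
pH = 10.6 + log10(4.9)
pH = 11.2902

11.2902


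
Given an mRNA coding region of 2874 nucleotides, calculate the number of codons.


codons = nucleotides / 3
codons = 2874 / 3 = 958

958


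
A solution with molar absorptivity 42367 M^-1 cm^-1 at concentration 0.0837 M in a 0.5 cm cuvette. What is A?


A = epsilon * c * l
A = 42367 * 0.0837 * 0.5
A = 1773.0589

1773.0589


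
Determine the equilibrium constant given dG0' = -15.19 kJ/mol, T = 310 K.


Keq = exp(-dG0 * 1000 / (R * T))
Keq = exp(-(-15.19) * 1000 / (8.314 * 310))
Keq = 362.7353

362.7353


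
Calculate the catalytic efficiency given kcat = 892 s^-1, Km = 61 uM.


Catalytic efficiency = kcat / Km
= 892 / 61
= 14.623 uM^-1*s^-1

14.623 uM^-1*s^-1


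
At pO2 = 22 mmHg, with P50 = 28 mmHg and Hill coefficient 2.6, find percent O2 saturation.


Y = pO2^n / (P50^n + pO2^n)
Y = 22^2.6 / (28^2.6 + 22^2.6)
Y = 34.82%

34.82%


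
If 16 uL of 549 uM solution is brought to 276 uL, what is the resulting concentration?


C2 = C1 * V1 / V2
C2 = 549 * 16 / 276
C2 = 31.8261 uM

31.8261 uM


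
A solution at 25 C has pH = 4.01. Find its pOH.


pOH = 14 - pH
pOH = 14 - 4.01
pOH = 9.99

9.99


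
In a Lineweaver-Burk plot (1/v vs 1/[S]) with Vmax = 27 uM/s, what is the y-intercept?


y-intercept = 1/Vmax
= 1/27
= 0.037 s/uM

0.037 s/uM


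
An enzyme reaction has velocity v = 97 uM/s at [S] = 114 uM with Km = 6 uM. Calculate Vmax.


Vmax = v * (Km + [S]) / [S]
Vmax = 97 * (6 + 114) / 114
Vmax = 102.1053 uM/s

102.1053 uM/s


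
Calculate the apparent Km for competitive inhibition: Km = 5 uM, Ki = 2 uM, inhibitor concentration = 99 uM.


Km_app = Km * (1 + [I]/Ki)
Km_app = 5 * (1 + 99/2)
Km_app = 252.5 uM

252.5 uM


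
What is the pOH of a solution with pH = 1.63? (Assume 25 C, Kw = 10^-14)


pOH = 14 - pH
pOH = 14 - 1.63
pOH = 12.37

12.37


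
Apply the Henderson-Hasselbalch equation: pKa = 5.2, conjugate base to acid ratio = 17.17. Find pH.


pH = pKa + log10([A-]/[HA])
pH = 5.2 + log10(17.17)
pH = 6.4348

6.4348


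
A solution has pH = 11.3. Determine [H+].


[H+] = 10^(-pH)
[H+] = 10^(-11.3)
[H+] = 5.012e-12 M

5.012e-12 M


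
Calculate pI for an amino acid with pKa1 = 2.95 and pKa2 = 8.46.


pI = (pKa1 + pKa2) / 2
pI = (2.95 + 8.46) / 2
pI = 5.705

5.705


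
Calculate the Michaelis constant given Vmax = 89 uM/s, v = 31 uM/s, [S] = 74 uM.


Km = [S] * (Vmax - v) / v
Km = 74 * (89 - 31) / 31
Km = 138.4516 uM

138.4516 uM


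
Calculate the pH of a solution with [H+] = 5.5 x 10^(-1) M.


pH = -log10([H+])
pH = -log10(5.5 x 10^(-1))
pH = 0.2596

0.2596


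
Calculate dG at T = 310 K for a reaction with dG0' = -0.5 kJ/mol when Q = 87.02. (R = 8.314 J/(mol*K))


dG = dG0' + RT * ln(Q) / 1000
dG = -0.5 + 8.314 * 310 * ln(87.02) / 1000
dG = 11.0108 kJ/mol

11.0108 kJ/mol


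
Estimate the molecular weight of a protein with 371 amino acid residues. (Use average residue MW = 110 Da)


MW = n_residues * 110 Da
MW = 371 * 110
MW = 40810 Da

40810 Da


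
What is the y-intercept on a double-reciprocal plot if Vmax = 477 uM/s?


y-intercept = 1/Vmax
= 1/477
= 0.0021 s/uM

0.0021 s/uM


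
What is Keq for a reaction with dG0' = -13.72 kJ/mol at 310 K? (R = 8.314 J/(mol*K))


Keq = exp(-dG0 * 1000 / (R * T))
Keq = exp(-(-13.72) * 1000 / (8.314 * 310))
Keq = 205.0631

205.0631


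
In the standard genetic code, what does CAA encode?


Standard genetic code lookup.
Codon CAA -> Gln

Gln


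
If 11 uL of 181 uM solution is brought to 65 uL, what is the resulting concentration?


C2 = C1 * V1 / V2
C2 = 181 * 11 / 65
C2 = 30.6308 uM

30.6308 uM


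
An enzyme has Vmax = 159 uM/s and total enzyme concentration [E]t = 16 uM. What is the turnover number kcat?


kcat = Vmax / [E]t
kcat = 159 / 16
kcat = 9.9375 s^-1

9.9375 s^-1


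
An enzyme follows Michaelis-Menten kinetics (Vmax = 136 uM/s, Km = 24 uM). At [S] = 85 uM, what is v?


v = Vmax * [S] / (Km + [S])
v = 136 * 85 / (24 + 85)
v = 106.055 uM/s

106.055 uM/s


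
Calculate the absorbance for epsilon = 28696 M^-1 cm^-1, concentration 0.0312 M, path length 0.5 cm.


A = epsilon * c * l
A = 28696 * 0.0312 * 0.5
A = 447.6576

447.6576


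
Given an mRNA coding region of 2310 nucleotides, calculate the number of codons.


codons = nucleotides / 3
codons = 2310 / 3 = 770

770


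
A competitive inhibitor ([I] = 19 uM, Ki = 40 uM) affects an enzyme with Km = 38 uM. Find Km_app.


Km_app = Km * (1 + [I]/Ki)
Km_app = 38 * (1 + 19/40)
Km_app = 56.05 uM

56.05 uM


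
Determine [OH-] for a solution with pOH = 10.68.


[OH-] = 10^(-pOH)
[OH-] = 10^(-10.68)
[OH-] = 2.089e-11 M

2.089e-11 M


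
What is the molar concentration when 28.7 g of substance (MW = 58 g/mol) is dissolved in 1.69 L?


C = (mass / MW) / volume
C = (28.7 / 58) / 1.69
C = 0.2928 M

0.2928 M


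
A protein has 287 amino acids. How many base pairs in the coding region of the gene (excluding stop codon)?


Each amino acid = 1 codon = 3 bp
bp = 287 * 3 = 861 bp

861 bp


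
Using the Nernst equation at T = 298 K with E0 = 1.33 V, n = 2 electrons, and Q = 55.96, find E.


E = E0 - (RT/nF) * ln(Q)
E = 1.33 - (8.314 * 298 / (2 * 96485)) * ln(55.96)
E = 1.2783 V

1.2783 V


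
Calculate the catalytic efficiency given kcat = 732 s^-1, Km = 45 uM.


Catalytic efficiency = kcat / Km
= 732 / 45
= 16.2667 uM^-1*s^-1

16.2667 uM^-1*s^-1


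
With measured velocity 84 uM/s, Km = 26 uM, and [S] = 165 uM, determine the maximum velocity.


Vmax = v * (Km + [S]) / [S]
Vmax = 84 * (26 + 165) / 165
Vmax = 97.2364 uM/s

97.2364 uM/s


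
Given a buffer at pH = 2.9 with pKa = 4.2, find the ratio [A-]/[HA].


[A-]/[HA] = 10^(pH - pKa)
= 10^(2.9 - 4.2)
= 0.0501

0.0501


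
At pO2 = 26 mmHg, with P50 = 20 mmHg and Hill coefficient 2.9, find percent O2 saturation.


Y = pO2^n / (P50^n + pO2^n)
Y = 26^2.9 / (20^2.9 + 26^2.9)
Y = 68.15%

68.15%


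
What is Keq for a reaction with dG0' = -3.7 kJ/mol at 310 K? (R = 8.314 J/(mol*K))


Keq = exp(-dG0 * 1000 / (R * T))
Keq = exp(-(-3.7) * 1000 / (8.314 * 310))
Keq = 4.2021

4.2021


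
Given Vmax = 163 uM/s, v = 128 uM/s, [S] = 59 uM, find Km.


Km = [S] * (Vmax - v) / v
Km = 59 * (163 - 128) / 128
Km = 16.1328 uM

16.1328 uM


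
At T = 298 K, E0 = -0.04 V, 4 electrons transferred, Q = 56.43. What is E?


E = E0 - (RT/nF) * ln(Q)
E = -0.04 - (8.314 * 298 / (4 * 96485)) * ln(56.43)
E = -0.0659 V

-0.0659 V


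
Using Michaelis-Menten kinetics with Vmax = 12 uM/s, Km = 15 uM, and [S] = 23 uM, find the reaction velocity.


v = Vmax * [S] / (Km + [S])
v = 12 * 23 / (15 + 23)
v = 7.2632 uM/s

7.2632 uM/s


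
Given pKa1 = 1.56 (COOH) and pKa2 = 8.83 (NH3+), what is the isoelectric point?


pI = (pKa1 + pKa2) / 2
pI = (1.56 + 8.83) / 2
pI = 5.195

5.195


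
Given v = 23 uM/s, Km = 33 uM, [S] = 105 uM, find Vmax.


Vmax = v * (Km + [S]) / [S]
Vmax = 23 * (33 + 105) / 105
Vmax = 30.2286 uM/s

30.2286 uM/s


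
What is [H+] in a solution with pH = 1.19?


[H+] = 10^(-pH)
[H+] = 10^(-1.19)
[H+] = 0.0646 M

0.0646 M


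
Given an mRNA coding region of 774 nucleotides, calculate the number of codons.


codons = nucleotides / 3
codons = 774 / 3 = 258

258


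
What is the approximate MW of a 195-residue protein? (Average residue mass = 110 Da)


MW = n_residues * 110 Da
MW = 195 * 110
MW = 21450 Da

21450 Da


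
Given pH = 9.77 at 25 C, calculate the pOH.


pOH = 14 - pH
pOH = 14 - 9.77
pOH = 4.23

4.23


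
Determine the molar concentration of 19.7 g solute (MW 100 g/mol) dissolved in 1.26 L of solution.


C = (mass / MW) / volume
C = (19.7 / 100) / 1.26
C = 0.1563 M

0.1563 M


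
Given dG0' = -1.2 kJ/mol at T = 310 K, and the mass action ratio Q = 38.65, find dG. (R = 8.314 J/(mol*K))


dG = dG0' + RT * ln(Q) / 1000
dG = -1.2 + 8.314 * 310 * ln(38.65) / 1000
dG = 8.219 kJ/mol

8.219 kJ/mol


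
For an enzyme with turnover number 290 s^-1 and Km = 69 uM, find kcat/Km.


Catalytic efficiency = kcat / Km
= 290 / 69
= 4.2029 uM^-1*s^-1

4.2029 uM^-1*s^-1


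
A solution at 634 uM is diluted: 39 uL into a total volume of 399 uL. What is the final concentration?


C2 = C1 * V1 / V2
C2 = 634 * 39 / 399
C2 = 61.9699 uM

61.9699 uM


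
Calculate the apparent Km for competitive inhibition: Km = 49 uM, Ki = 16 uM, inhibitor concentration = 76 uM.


Km_app = Km * (1 + [I]/Ki)
Km_app = 49 * (1 + 76/16)
Km_app = 281.75 uM

281.75 uM


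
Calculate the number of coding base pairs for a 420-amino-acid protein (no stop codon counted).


Each amino acid = 1 codon = 3 bp
bp = 420 * 3 = 1260 bp

1260 bp


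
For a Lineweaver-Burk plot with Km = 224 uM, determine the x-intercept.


x-intercept = -1/Km
= -1/224
= -0.0045 1/uM

-0.0045 1/uM


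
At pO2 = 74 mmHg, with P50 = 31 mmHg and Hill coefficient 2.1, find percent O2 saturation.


Y = pO2^n / (P50^n + pO2^n)
Y = 74^2.1 / (31^2.1 + 74^2.1)
Y = 86.14%

86.14%


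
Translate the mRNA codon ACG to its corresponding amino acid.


Standard genetic code lookup.
Codon ACG -> Thr

Thr


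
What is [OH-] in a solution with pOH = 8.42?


[OH-] = 10^(-pOH)
[OH-] = 10^(-8.42)
[OH-] = 3.802e-09 M

3.802e-09 M


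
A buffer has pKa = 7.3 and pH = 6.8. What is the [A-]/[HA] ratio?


[A-]/[HA] = 10^(pH - pKa)
= 10^(6.8 - 7.3)
= 0.3162

0.3162


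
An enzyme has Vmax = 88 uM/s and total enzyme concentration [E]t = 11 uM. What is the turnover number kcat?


kcat = Vmax / [E]t
kcat = 88 / 11
kcat = 8.0 s^-1

8.0 s^-1


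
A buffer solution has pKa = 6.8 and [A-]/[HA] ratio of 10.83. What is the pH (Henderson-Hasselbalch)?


pH = pKa + log10([A-]/[HA])
pH = 6.8 + log10(10.83)
pH = 7.8346

7.8346


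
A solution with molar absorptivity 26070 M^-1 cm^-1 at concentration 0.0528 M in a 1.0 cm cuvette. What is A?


A = epsilon * c * l
A = 26070 * 0.0528 * 1.0
A = 1376.496

1376.496


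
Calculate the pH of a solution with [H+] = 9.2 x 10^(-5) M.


pH = -log10([H+])
pH = -log10(9.2 x 10^(-5))
pH = 4.0362

4.0362


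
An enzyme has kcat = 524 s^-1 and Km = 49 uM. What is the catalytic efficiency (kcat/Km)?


Catalytic efficiency = kcat / Km
= 524 / 49
= 10.6939 uM^-1*s^-1

10.6939 uM^-1*s^-1


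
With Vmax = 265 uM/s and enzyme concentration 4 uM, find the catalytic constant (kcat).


kcat = Vmax / [E]t
kcat = 265 / 4
kcat = 66.25 s^-1

66.25 s^-1


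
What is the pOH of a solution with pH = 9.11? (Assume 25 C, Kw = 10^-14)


pOH = 14 - pH
pOH = 14 - 9.11
pOH = 4.89

4.89


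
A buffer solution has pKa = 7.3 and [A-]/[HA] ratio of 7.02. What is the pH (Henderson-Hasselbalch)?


pH = pKa + log10([A-]/[HA])
pH = 7.3 + log10(7.02)
pH = 8.1463

8.1463


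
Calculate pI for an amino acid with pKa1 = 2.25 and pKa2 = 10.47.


pI = (pKa1 + pKa2) / 2
pI = (2.25 + 10.47) / 2
pI = 6.36

6.36


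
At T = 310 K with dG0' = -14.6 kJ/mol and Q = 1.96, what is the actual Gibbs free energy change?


dG = dG0' + RT * ln(Q) / 1000
dG = -14.6 + 8.314 * 310 * ln(1.96) / 1000
dG = -12.8656 kJ/mol

-12.8656 kJ/mol


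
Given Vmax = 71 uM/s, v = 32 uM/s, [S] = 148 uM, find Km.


Km = [S] * (Vmax - v) / v
Km = 148 * (71 - 32) / 32
Km = 180.375 uM

180.375 uM


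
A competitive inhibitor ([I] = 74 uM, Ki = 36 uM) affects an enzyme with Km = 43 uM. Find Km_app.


Km_app = Km * (1 + [I]/Ki)
Km_app = 43 * (1 + 74/36)
Km_app = 131.3889 uM

131.3889 uM


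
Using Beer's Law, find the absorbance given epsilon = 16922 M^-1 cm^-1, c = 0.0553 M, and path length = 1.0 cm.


A = epsilon * c * l
A = 16922 * 0.0553 * 1.0
A = 935.7866

935.7866


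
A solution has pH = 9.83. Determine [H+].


[H+] = 10^(-pH)
[H+] = 10^(-9.83)
[H+] = 1.479e-10 M

1.479e-10 M


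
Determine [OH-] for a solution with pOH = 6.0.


[OH-] = 10^(-pOH)
[OH-] = 10^(-6.0)
[OH-] = 1.000e-06 M

1.000e-06 M


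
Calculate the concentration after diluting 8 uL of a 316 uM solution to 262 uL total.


C2 = C1 * V1 / V2
C2 = 316 * 8 / 262
C2 = 9.6489 uM

9.6489 uM


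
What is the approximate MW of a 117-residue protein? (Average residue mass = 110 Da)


MW = n_residues * 110 Da
MW = 117 * 110
MW = 12870 Da

12870 Da


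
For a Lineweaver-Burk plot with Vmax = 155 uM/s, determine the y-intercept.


y-intercept = 1/Vmax
= 1/155
= 0.0065 s/uM

0.0065 s/uM


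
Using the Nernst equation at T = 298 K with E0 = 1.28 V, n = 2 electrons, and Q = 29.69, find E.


E = E0 - (RT/nF) * ln(Q)
E = 1.28 - (8.314 * 298 / (2 * 96485)) * ln(29.69)
E = 1.2365 V

1.2365 V


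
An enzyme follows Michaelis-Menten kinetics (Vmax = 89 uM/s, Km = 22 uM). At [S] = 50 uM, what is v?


v = Vmax * [S] / (Km + [S])
v = 89 * 50 / (22 + 50)
v = 61.8056 uM/s

61.8056 uM/s


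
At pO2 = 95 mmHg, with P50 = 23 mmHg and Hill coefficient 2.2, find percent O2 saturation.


Y = pO2^n / (P50^n + pO2^n)
Y = 95^2.2 / (23^2.2 + 95^2.2)
Y = 95.77%

95.77%


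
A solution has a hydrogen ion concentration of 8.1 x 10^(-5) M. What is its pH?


pH = -log10([H+])
pH = -log10(8.1 x 10^(-5))
pH = 4.0915

4.0915


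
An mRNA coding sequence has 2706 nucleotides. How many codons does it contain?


codons = nucleotides / 3
codons = 2706 / 3 = 902

902


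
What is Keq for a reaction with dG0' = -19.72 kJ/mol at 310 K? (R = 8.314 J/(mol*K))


Keq = exp(-dG0 * 1000 / (R * T))
Keq = exp(-(-19.72) * 1000 / (8.314 * 310))
Keq = 2103.3769

2103.3769


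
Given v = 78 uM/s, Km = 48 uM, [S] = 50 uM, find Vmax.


Vmax = v * (Km + [S]) / [S]
Vmax = 78 * (48 + 50) / 50
Vmax = 152.88 uM/s

152.88 uM/s


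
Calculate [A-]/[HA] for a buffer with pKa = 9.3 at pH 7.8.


[A-]/[HA] = 10^(pH - pKa)
= 10^(7.8 - 9.3)
= 0.0316

0.0316


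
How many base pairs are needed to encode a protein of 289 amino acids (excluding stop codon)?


Each amino acid = 1 codon = 3 bp
bp = 289 * 3 = 867 bp

867 bp


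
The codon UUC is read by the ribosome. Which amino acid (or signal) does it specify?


Standard genetic code lookup.
Codon UUC -> Phe

Phe


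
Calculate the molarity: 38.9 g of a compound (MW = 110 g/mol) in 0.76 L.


C = (mass / MW) / volume
C = (38.9 / 110) / 0.76
C = 0.4653 M

0.4653 M


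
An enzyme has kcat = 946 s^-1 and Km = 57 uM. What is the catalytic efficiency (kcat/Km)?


Catalytic efficiency = kcat / Km
= 946 / 57
= 16.5965 uM^-1*s^-1

16.5965 uM^-1*s^-1


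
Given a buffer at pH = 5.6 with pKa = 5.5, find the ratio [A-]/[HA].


[A-]/[HA] = 10^(pH - pKa)
= 10^(5.6 - 5.5)
= 1.2589

1.2589


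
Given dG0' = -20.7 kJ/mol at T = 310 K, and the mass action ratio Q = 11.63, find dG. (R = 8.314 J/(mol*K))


dG = dG0' + RT * ln(Q) / 1000
dG = -20.7 + 8.314 * 310 * ln(11.63) / 1000
dG = -14.3763 kJ/mol

-14.3763 kJ/mol


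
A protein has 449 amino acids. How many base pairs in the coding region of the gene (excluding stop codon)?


Each amino acid = 1 codon = 3 bp
bp = 449 * 3 = 1347 bp

1347 bp


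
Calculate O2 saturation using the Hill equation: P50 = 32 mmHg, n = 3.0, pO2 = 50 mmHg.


Y = pO2^n / (P50^n + pO2^n)
Y = 50^3.0 / (32^3.0 + 50^3.0)
Y = 79.23%

79.23%


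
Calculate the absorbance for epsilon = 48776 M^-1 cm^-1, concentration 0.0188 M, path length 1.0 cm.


A = epsilon * c * l
A = 48776 * 0.0188 * 1.0
A = 916.9888

916.9888


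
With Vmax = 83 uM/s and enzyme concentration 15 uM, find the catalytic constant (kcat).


kcat = Vmax / [E]t
kcat = 83 / 15
kcat = 5.5333 s^-1

5.5333 s^-1


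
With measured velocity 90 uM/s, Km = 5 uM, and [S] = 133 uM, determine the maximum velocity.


Vmax = v * (Km + [S]) / [S]
Vmax = 90 * (5 + 133) / 133
Vmax = 93.3835 uM/s

93.3835 uM/s


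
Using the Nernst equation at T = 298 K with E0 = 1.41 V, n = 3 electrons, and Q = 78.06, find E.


E = E0 - (RT/nF) * ln(Q)
E = 1.41 - (8.314 * 298 / (3 * 96485)) * ln(78.06)
E = 1.3727 V

1.3727 V


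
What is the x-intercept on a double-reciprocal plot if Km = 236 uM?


x-intercept = -1/Km
= -1/236
= -0.0042 1/uM

-0.0042 1/uM


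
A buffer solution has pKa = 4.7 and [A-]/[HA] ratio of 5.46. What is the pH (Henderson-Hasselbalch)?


pH = pKa + log10([A-]/[HA])
pH = 4.7 + log10(5.46)
pH = 5.4372

5.4372


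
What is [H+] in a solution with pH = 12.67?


[H+] = 10^(-pH)
[H+] = 10^(-12.67)
[H+] = 2.138e-13 M

2.138e-13 M


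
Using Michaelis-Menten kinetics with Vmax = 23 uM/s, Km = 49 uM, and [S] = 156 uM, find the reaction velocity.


v = Vmax * [S] / (Km + [S])
v = 23 * 156 / (49 + 156)
v = 17.5024 uM/s

17.5024 uM/s


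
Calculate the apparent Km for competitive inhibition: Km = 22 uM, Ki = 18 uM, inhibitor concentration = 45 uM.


Km_app = Km * (1 + [I]/Ki)
Km_app = 22 * (1 + 45/18)
Km_app = 77.0 uM

77.0 uM


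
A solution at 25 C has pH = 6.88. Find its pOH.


pOH = 14 - pH
pOH = 14 - 6.88
pOH = 7.12

7.12


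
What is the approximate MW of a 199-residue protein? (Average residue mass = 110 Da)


MW = n_residues * 110 Da
MW = 199 * 110
MW = 21890 Da

21890 Da
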